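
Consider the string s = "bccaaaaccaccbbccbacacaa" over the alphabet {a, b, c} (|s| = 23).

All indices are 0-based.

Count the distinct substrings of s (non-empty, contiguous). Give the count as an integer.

234

rank | idx | suffix
   0 |  22 | a
   1 |  21 | aa
   2 |   3 | aaaaccaccbbccbacacaa
   3 |   4 | aaaccaccbbccbacacaa
   4 |   5 | aaccaccbbccbacacaa
   5 |  19 | acaa
   6 |  17 | acacaa
   7 |   6 | accaccbbccbacacaa
   8 |   9 | accbbccbacacaa
   9 |  16 | bacacaa
  10 |  12 | bbccbacacaa
  11 |   0 | bccaaaaccaccbbccbacacaa
  12 |  13 | bccbacacaa
  13 |  20 | caa
  14 |   2 | caaaaccaccbbccbacacaa
  15 |  18 | cacaa
  16 |   8 | caccbbccbacacaa
  17 |  15 | cbacacaa
  18 |  11 | cbbccbacacaa
  19 |   1 | ccaaaaccaccbbccbacacaa
  20 |   7 | ccaccbbccbacacaa
  21 |  14 | ccbacacaa
  22 |  10 | ccbbccbacacaa

SA = [22, 21, 3, 4, 5, 19, 17, 6, 9, 16, 12, 0, 13, 20, 2, 18, 8, 15, 11, 1, 7, 14, 10]
i: (SA[i-1],SA[i]) lcp shared
  1: (22,21) 1 'a'
  2: (21,3) 2 'aa'
  3: (3,4) 3 'aaa'
  4: (4,5) 2 'aa'
  5: (5,19) 1 'a'
  6: (19,17) 3 'aca'
  7: (17,6) 2 'ac'
  8: (6,9) 3 'acc'
  9: (9,16) 0 ''
  10: (16,12) 1 'b'
  11: (12,0) 1 'b'
  12: (0,13) 3 'bcc'
  13: (13,20) 0 ''
  14: (20,2) 3 'caa'
  15: (2,18) 2 'ca'
  16: (18,8) 3 'cac'
  17: (8,15) 1 'c'
  18: (15,11) 2 'cb'
  19: (11,1) 1 'c'
  20: (1,7) 3 'cca'
  21: (7,14) 2 'cc'
  22: (14,10) 3 'ccb'

n(n+1)/2 = 23·24/2 = 276
Σ LCP = 0 + 1 + 2 + 3 + 2 + 1 + 3 + 2 + 3 + 0 + 1 + 1 + 3 + 0 + 3 + 2 + 3 + 1 + 2 + 1 + 3 + 2 + 3 = 42
distinct = 276 − 42 = 234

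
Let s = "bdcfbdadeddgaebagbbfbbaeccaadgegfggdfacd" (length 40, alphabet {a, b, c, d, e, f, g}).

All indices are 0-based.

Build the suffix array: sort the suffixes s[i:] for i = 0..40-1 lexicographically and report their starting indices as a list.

[26, 37, 6, 27, 12, 22, 15, 21, 14, 20, 17, 4, 0, 18, 25, 24, 38, 2, 39, 5, 1, 9, 7, 35, 10, 28, 13, 23, 8, 30, 36, 19, 3, 32, 11, 16, 34, 29, 31, 33]

sorted suffixes:
  #0 SA[0]=26  'aadgegfggdfacd'
  #1 SA[1]=37  'acd'
  #2 SA[2]=6  'adeddgaebagbbfbbaeccaadgegfggdfacd'
  #3 SA[3]=27  'adgegfggdfacd'
  #4 SA[4]=12  'aebagbbfbbaeccaadgegfggdfacd'
  #5 SA[5]=22  'aeccaadgegfggdfacd'
  #6 SA[6]=15  'agbbfbbaeccaadgegfggdfacd'
  #7 SA[7]=21  'baeccaadgegfggdfacd'
  #8 SA[8]=14  'bagbbfbbaeccaadgegfggdfacd'
  #9 SA[9]=20  'bbaeccaadgegfggdfacd'
  #10 SA[10]=17  'bbfbbaeccaadgegfggdfacd'
  #11 SA[11]=4  'bdadeddgaebagbbfbbaeccaadgegfggdfacd'
  #12 SA[12]=0  'bdcfbdadeddgaebagbbfbbaeccaadgegfggdfacd'
  #13 SA[13]=18  'bfbbaeccaadgegfggdfacd'
  #14 SA[14]=25  'caadgegfggdfacd'
  #15 SA[15]=24  'ccaadgegfggdfacd'
  #16 SA[16]=38  'cd'
  #17 SA[17]=2  'cfbdadeddgaebagbbfbbaeccaadgegfggdfacd'
  #18 SA[18]=39  'd'
  #19 SA[19]=5  'dadeddgaebagbbfbbaeccaadgegfggdfacd'
  #20 SA[20]=1  'dcfbdadeddgaebagbbfbbaeccaadgegfggdfacd'
  #21 SA[21]=9  'ddgaebagbbfbbaeccaadgegfggdfacd'
  #22 SA[22]=7  'deddgaebagbbfbbaeccaadgegfggdfacd'
  #23 SA[23]=35  'dfacd'
  #24 SA[24]=10  'dgaebagbbfbbaeccaadgegfggdfacd'
  #25 SA[25]=28  'dgegfggdfacd'
  #26 SA[26]=13  'ebagbbfbbaeccaadgegfggdfacd'
  #27 SA[27]=23  'eccaadgegfggdfacd'
  #28 SA[28]=8  'eddgaebagbbfbbaeccaadgegfggdfacd'
  #29 SA[29]=30  'egfggdfacd'
  #30 SA[30]=36  'facd'
  #31 SA[31]=19  'fbbaeccaadgegfggdfacd'
  #32 SA[32]=3  'fbdadeddgaebagbbfbbaeccaadgegfggdfacd'
  #33 SA[33]=32  'fggdfacd'
  #34 SA[34]=11  'gaebagbbfbbaeccaadgegfggdfacd'
  #35 SA[35]=16  'gbbfbbaeccaadgegfggdfacd'
  #36 SA[36]=34  'gdfacd'
  #37 SA[37]=29  'gegfggdfacd'
  #38 SA[38]=31  'gfggdfacd'
  #39 SA[39]=33  'ggdfacd'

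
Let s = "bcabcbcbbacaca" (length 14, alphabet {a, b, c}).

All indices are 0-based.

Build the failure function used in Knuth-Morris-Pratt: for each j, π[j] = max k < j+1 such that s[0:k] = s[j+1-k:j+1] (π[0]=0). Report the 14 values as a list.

π[0] = 0
j=1 s[j]='c': π[1]=0 (border '')
j=2 s[j]='a': π[2]=0 (border '')
j=3 s[j]='b': π[3]=1 (border 'b')
j=4 s[j]='c': π[4]=2 (border 'bc')
j=5 s[j]='b': k: 2→0; π[5]=1 (border 'b')
j=6 s[j]='c': π[6]=2 (border 'bc')
j=7 s[j]='b': k: 2→0; π[7]=1 (border 'b')
j=8 s[j]='b': k: 1→0; π[8]=1 (border 'b')
j=9 s[j]='a': k: 1→0; π[9]=0 (border '')
j=10 s[j]='c': π[10]=0 (border '')
j=11 s[j]='a': π[11]=0 (border '')
j=12 s[j]='c': π[12]=0 (border '')
j=13 s[j]='a': π[13]=0 (border '')

[0, 0, 0, 1, 2, 1, 2, 1, 1, 0, 0, 0, 0, 0]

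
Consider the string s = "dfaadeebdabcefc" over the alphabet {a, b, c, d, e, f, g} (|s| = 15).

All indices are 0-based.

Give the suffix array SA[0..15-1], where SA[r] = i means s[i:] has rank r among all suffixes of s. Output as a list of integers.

sorted suffixes:
  #0 SA[0]=2  'aadeebdabcefc'
  #1 SA[1]=9  'abcefc'
  #2 SA[2]=3  'adeebdabcefc'
  #3 SA[3]=10  'bcefc'
  #4 SA[4]=7  'bdabcefc'
  #5 SA[5]=14  'c'
  #6 SA[6]=11  'cefc'
  #7 SA[7]=8  'dabcefc'
  #8 SA[8]=4  'deebdabcefc'
  #9 SA[9]=0  'dfaadeebdabcefc'
  #10 SA[10]=6  'ebdabcefc'
  #11 SA[11]=5  'eebdabcefc'
  #12 SA[12]=12  'efc'
  #13 SA[13]=1  'faadeebdabcefc'
  #14 SA[14]=13  'fc'

[2, 9, 3, 10, 7, 14, 11, 8, 4, 0, 6, 5, 12, 1, 13]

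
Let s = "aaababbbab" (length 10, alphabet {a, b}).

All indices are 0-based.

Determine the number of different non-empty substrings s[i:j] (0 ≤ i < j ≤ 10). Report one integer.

rank | idx | suffix
   0 |   0 | aaababbbab
   1 |   1 | aababbbab
   2 |   8 | ab
   3 |   2 | ababbbab
   4 |   4 | abbbab
   5 |   9 | b
   6 |   7 | bab
   7 |   3 | babbbab
   8 |   6 | bbab
   9 |   5 | bbbab

SA = [0, 1, 8, 2, 4, 9, 7, 3, 6, 5]
[i] adj suffixes → lcp
  [1] 0/1 → 2 ('aa')
  [2] 1/8 → 1 ('a')
  [3] 8/2 → 2 ('ab')
  [4] 2/4 → 2 ('ab')
  [5] 4/9 → 0 ('')
  [6] 9/7 → 1 ('b')
  [7] 7/3 → 3 ('bab')
  [8] 3/6 → 1 ('b')
  [9] 6/5 → 2 ('bb')

n(n+1)/2 = 10·11/2 = 55
Σ LCP = 0 + 2 + 1 + 2 + 2 + 0 + 1 + 3 + 1 + 2 = 14
distinct = 55 − 14 = 41

41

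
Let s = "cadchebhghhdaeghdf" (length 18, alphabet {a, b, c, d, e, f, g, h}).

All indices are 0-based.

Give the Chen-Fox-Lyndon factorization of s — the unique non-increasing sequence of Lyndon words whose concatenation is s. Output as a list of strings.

["c", "adchebhghhdaeghdf"]

emit factor 1: 'c' (i=0, period=1)
emit factor 2: 'adchebhghhdaeghdf' (i=1, period=17)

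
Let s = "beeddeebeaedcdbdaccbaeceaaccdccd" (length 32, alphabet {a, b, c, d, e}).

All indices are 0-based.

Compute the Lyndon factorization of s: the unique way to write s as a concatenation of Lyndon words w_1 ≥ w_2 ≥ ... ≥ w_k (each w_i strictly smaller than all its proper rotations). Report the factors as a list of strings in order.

emit factor 1: 'beeddee' (i=0, period=7)
emit factor 2: 'be' (i=7, period=2)
emit factor 3: 'aedcdbd' (i=9, period=7)
emit factor 4: 'accbaece' (i=16, period=8)
emit factor 5: 'aaccdccd' (i=24, period=8)

["beeddee", "be", "aedcdbd", "accbaece", "aaccdccd"]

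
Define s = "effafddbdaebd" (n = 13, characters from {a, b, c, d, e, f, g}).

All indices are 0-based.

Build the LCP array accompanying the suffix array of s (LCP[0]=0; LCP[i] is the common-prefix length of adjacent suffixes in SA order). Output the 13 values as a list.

sorted suffixes:
  #0 SA[0]=9  'aebd'
  #1 SA[1]=3  'afddbdaebd'
  #2 SA[2]=11  'bd'
  #3 SA[3]=7  'bdaebd'
  #4 SA[4]=12  'd'
  #5 SA[5]=8  'daebd'
  #6 SA[6]=6  'dbdaebd'
  #7 SA[7]=5  'ddbdaebd'
  #8 SA[8]=10  'ebd'
  #9 SA[9]=0  'effafddbdaebd'
  #10 SA[10]=2  'fafddbdaebd'
  #11 SA[11]=4  'fddbdaebd'
  #12 SA[12]=1  'ffafddbdaebd'

SA = [9, 3, 11, 7, 12, 8, 6, 5, 10, 0, 2, 4, 1]
[i] adj suffixes → lcp
  [1] 9/3 → 1 ('a')
  [2] 3/11 → 0 ('')
  [3] 11/7 → 2 ('bd')
  [4] 7/12 → 0 ('')
  [5] 12/8 → 1 ('d')
  [6] 8/6 → 1 ('d')
  [7] 6/5 → 1 ('d')
  [8] 5/10 → 0 ('')
  [9] 10/0 → 1 ('e')
  [10] 0/2 → 0 ('')
  [11] 2/4 → 1 ('f')
  [12] 4/1 → 1 ('f')

[0, 1, 0, 2, 0, 1, 1, 1, 0, 1, 0, 1, 1]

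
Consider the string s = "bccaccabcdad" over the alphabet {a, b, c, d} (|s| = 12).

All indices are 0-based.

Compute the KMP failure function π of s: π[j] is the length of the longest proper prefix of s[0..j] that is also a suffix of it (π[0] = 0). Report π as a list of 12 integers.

[0, 0, 0, 0, 0, 0, 0, 1, 2, 0, 0, 0]

π[0] = 0
j=1 s[j]='c': π[1]=0 (border '')
j=2 s[j]='c': π[2]=0 (border '')
j=3 s[j]='a': π[3]=0 (border '')
j=4 s[j]='c': π[4]=0 (border '')
j=5 s[j]='c': π[5]=0 (border '')
j=6 s[j]='a': π[6]=0 (border '')
j=7 s[j]='b': π[7]=1 (border 'b')
j=8 s[j]='c': π[8]=2 (border 'bc')
j=9 s[j]='d': k: 2→0; π[9]=0 (border '')
j=10 s[j]='a': π[10]=0 (border '')
j=11 s[j]='d': π[11]=0 (border '')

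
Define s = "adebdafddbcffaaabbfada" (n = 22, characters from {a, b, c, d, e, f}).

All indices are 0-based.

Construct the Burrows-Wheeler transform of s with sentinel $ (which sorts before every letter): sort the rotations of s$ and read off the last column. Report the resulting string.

rank  rotation                 last
    0  $adebdafddbcffaaabbfada  a
    1  a$adebdafddbcffaaabbfad  d
    2  aaabbfada$adebdafddbcff  f
    3  aabbfada$adebdafddbcffa  a
    4  abbfada$adebdafddbcffaa  a
    5  ada$adebdafddbcffaaabbf  f
    6  adebdafddbcffaaabbfada$  $
    7  afddbcffaaabbfada$adebd  d
    8  bbfada$adebdafddbcffaaa  a
    9  bcffaaabbfada$adebdafdd  d
   10  bdafddbcffaaabbfada$ade  e
   11  bfada$adebdafddbcffaaab  b
   12  cffaaabbfada$adebdafddb  b
   13  da$adebdafddbcffaaabbfa  a
   14  dafddbcffaaabbfada$adeb  b
   15  dbcffaaabbfada$adebdafd  d
   16  ddbcffaaabbfada$adebdaf  f
   17  debdafddbcffaaabbfada$a  a
   18  ebdafddbcffaaabbfada$ad  d
   19  faaabbfada$adebdafddbcf  f
   20  fada$adebdafddbcffaaabb  b
   21  fddbcffaaabbfada$adebda  a
   22  ffaaabbfada$adebdafddbc  c

adfaaf$dadebbabdfadfbac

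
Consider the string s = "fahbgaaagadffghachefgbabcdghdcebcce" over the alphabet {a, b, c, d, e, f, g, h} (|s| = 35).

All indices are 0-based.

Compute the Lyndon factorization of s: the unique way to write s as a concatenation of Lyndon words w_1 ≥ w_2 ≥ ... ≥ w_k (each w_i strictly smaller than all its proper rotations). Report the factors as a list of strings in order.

emit factor 1: 'f' (i=0, period=1)
emit factor 2: 'ahbg' (i=1, period=4)
emit factor 3: 'aaagadffghachefgbabcdghdcebcce' (i=5, period=30)

["f", "ahbg", "aaagadffghachefgbabcdghdcebcce"]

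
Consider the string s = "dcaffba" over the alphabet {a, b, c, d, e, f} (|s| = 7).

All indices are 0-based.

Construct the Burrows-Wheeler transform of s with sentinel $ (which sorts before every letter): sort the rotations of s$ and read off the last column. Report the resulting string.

abcfd$fa

rank  rotation  last
    0  $dcaffba  a
    1  a$dcaffb  b
    2  affba$dc  c
    3  ba$dcaff  f
    4  caffba$d  d
    5  dcaffba$  $
    6  fba$dcaf  f
    7  ffba$dca  a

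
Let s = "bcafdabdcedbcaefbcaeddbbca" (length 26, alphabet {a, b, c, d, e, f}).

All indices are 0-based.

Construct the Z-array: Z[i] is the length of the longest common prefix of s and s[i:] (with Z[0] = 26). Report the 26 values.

Z[0]=26
i=1: fresh scan; Z[1]=0
i=2: fresh scan; Z[2]=0
i=3: fresh scan; Z[3]=0
i=4: fresh scan; Z[4]=0
i=5: fresh scan; Z[5]=0
i=6: fresh scan; Z[6]=1 scan→box=[6,7)
i=7: fresh scan; Z[7]=0
i=8: fresh scan; Z[8]=0
i=9: fresh scan; Z[9]=0
i=10: fresh scan; Z[10]=0
i=11: fresh scan; Z[11]=3 scan→box=[11,14)
i=12: min(r-i=2, Z[1]=0)=0; Z[12]=0
i=13: min(r-i=1, Z[2]=0)=0; Z[13]=0
i=14: fresh scan; Z[14]=0
i=15: fresh scan; Z[15]=0
i=16: fresh scan; Z[16]=3 scan→box=[16,19)
i=17: min(r-i=2, Z[1]=0)=0; Z[17]=0
i=18: min(r-i=1, Z[2]=0)=0; Z[18]=0
i=19: fresh scan; Z[19]=0
i=20: fresh scan; Z[20]=0
i=21: fresh scan; Z[21]=0
i=22: fresh scan; Z[22]=1 scan→box=[22,23)
i=23: fresh scan; Z[23]=3 scan→box=[23,26)
i=24: min(r-i=2, Z[1]=0)=0; Z[24]=0
i=25: min(r-i=1, Z[2]=0)=0; Z[25]=0

[26, 0, 0, 0, 0, 0, 1, 0, 0, 0, 0, 3, 0, 0, 0, 0, 3, 0, 0, 0, 0, 0, 1, 3, 0, 0]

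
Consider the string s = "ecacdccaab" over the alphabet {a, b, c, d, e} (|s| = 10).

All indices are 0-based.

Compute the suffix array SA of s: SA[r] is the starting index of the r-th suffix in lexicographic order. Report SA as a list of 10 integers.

rank→(start, suffix):
  0 → (7, 'aab')
  1 → (8, 'ab')
  2 → (2, 'acdccaab')
  3 → (9, 'b')
  4 → (6, 'caab')
  5 → (1, 'cacdccaab')
  6 → (5, 'ccaab')
  7 → (3, 'cdccaab')
  8 → (4, 'dccaab')
  9 → (0, 'ecacdccaab')

[7, 8, 2, 9, 6, 1, 5, 3, 4, 0]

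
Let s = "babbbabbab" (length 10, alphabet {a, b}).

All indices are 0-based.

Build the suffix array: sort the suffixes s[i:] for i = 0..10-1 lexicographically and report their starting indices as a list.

[8, 5, 1, 9, 7, 4, 0, 6, 3, 2]

rank | idx | suffix
   0 |   8 | ab
   1 |   5 | abbab
   2 |   1 | abbbabbab
   3 |   9 | b
   4 |   7 | bab
   5 |   4 | babbab
   6 |   0 | babbbabbab
   7 |   6 | bbab
   8 |   3 | bbabbab
   9 |   2 | bbbabbab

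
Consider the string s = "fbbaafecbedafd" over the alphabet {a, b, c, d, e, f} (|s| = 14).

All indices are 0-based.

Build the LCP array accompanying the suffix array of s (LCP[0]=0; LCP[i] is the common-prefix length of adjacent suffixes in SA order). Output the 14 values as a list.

rank | idx | suffix
   0 |   3 | aafecbedafd
   1 |  11 | afd
   2 |   4 | afecbedafd
   3 |   2 | baafecbedafd
   4 |   1 | bbaafecbedafd
   5 |   8 | bedafd
   6 |   7 | cbedafd
   7 |  13 | d
   8 |  10 | dafd
   9 |   6 | ecbedafd
  10 |   9 | edafd
  11 |   0 | fbbaafecbedafd
  12 |  12 | fd
  13 |   5 | fecbedafd

SA = [3, 11, 4, 2, 1, 8, 7, 13, 10, 6, 9, 0, 12, 5]
[i] adj suffixes → lcp
  [1] 3/11 → 1 ('a')
  [2] 11/4 → 2 ('af')
  [3] 4/2 → 0 ('')
  [4] 2/1 → 1 ('b')
  [5] 1/8 → 1 ('b')
  [6] 8/7 → 0 ('')
  [7] 7/13 → 0 ('')
  [8] 13/10 → 1 ('d')
  [9] 10/6 → 0 ('')
  [10] 6/9 → 1 ('e')
  [11] 9/0 → 0 ('')
  [12] 0/12 → 1 ('f')
  [13] 12/5 → 1 ('f')

[0, 1, 2, 0, 1, 1, 0, 0, 1, 0, 1, 0, 1, 1]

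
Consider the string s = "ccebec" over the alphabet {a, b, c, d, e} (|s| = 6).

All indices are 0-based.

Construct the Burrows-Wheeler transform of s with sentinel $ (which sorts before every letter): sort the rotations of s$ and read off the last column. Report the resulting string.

cee$ccb

rank  rotation last
    0  $ccebec  c
    1  bec$cce  e
    2  c$ccebe  e
    3  ccebec$  $
    4  cebec$c  c
    5  ebec$cc  c
    6  ec$cceb  b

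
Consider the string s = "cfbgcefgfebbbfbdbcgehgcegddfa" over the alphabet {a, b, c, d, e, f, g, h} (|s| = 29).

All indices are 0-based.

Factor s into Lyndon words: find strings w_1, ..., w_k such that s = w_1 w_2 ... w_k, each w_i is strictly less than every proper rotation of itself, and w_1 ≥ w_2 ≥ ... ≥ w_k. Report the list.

emit factor 1: 'cf' (i=0, period=2)
emit factor 2: 'bgcefgfe' (i=2, period=8)
emit factor 3: 'bbbfbdbcgehgcegddf' (i=10, period=18)
emit factor 4: 'a' (i=28, period=1)

["cf", "bgcefgfe", "bbbfbdbcgehgcegddf", "a"]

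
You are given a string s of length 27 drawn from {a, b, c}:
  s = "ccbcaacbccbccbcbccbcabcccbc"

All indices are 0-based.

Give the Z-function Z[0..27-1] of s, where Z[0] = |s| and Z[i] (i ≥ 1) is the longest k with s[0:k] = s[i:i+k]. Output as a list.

Z[0]=27
i=1: outside box; Z[1]=1 extend→box=[1,2)
i=2: outside box; Z[2]=0
i=3: outside box; Z[3]=1 extend→box=[3,4)
i=4: outside box; Z[4]=0
i=5: outside box; Z[5]=0
i=6: outside box; Z[6]=1 extend→box=[6,7)
i=7: outside box; Z[7]=0
i=8: outside box; Z[8]=4 extend→box=[8,12)
i=9: min(r-i=3, Z[1]=1)=1; Z[9]=1
i=10: min(r-i=2, Z[2]=0)=0; Z[10]=0
i=11: min(r-i=1, Z[3]=1)=1; Z[11]=4 extend→box=[11,15)
i=12: min(r-i=3, Z[1]=1)=1; Z[12]=1
i=13: min(r-i=2, Z[2]=0)=0; Z[13]=0
i=14: min(r-i=1, Z[3]=1)=1; Z[14]=1
i=15: outside box; Z[15]=0
i=16: outside box; Z[16]=5 extend→box=[16,21)
i=17: min(r-i=4, Z[1]=1)=1; Z[17]=1
i=18: min(r-i=3, Z[2]=0)=0; Z[18]=0
i=19: min(r-i=2, Z[3]=1)=1; Z[19]=1
i=20: min(r-i=1, Z[4]=0)=0; Z[20]=0
i=21: outside box; Z[21]=0
i=22: outside box; Z[22]=2 extend→box=[22,24)
i=23: min(r-i=1, Z[1]=1)=1; Z[23]=4 extend→box=[23,27)
i=24: min(r-i=3, Z[1]=1)=1; Z[24]=1
i=25: min(r-i=2, Z[2]=0)=0; Z[25]=0
i=26: min(r-i=1, Z[3]=1)=1; Z[26]=1

[27, 1, 0, 1, 0, 0, 1, 0, 4, 1, 0, 4, 1, 0, 1, 0, 5, 1, 0, 1, 0, 0, 2, 4, 1, 0, 1]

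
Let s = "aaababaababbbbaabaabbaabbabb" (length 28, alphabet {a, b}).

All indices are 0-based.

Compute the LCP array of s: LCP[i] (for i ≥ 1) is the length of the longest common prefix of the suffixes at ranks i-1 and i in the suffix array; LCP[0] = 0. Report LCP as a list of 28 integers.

[0, 2, 4, 5, 3, 5, 1, 5, 3, 4, 2, 3, 4, 3, 0, 1, 5, 4, 6, 2, 3, 4, 1, 2, 5, 3, 2, 3]

sorted suffixes:
  #0 SA[0]=0  'aaababaababbbbaabaabbaabbabb'
  #1 SA[1]=14  'aabaabbaabbabb'
  #2 SA[2]=1  'aababaababbbbaabaabbaabbabb'
  #3 SA[3]=6  'aababbbbaabaabbaabbabb'
  #4 SA[4]=17  'aabbaabbabb'
  #5 SA[5]=21  'aabbabb'
  #6 SA[6]=4  'abaababbbbaabaabbaabbabb'
  #7 SA[7]=15  'abaabbaabbabb'
  #8 SA[8]=2  'ababaababbbbaabaabbaabbabb'
  #9 SA[9]=7  'ababbbbaabaabbaabbabb'
  #10 SA[10]=25  'abb'
  #11 SA[11]=18  'abbaabbabb'
  #12 SA[12]=22  'abbabb'
  #13 SA[13]=9  'abbbbaabaabbaabbabb'
  #14 SA[14]=27  'b'
  #15 SA[15]=13  'baabaabbaabbabb'
  #16 SA[16]=5  'baababbbbaabaabbaabbabb'
  #17 SA[17]=16  'baabbaabbabb'
  #18 SA[18]=20  'baabbabb'
  #19 SA[19]=3  'babaababbbbaabaabbaabbabb'
  #20 SA[20]=24  'babb'
  #21 SA[21]=8  'babbbbaabaabbaabbabb'
  #22 SA[22]=26  'bb'
  #23 SA[23]=12  'bbaabaabbaabbabb'
  #24 SA[24]=19  'bbaabbabb'
  #25 SA[25]=23  'bbabb'
  #26 SA[26]=11  'bbbaabaabbaabbabb'
  #27 SA[27]=10  'bbbbaabaabbaabbabb'

SA = [0, 14, 1, 6, 17, 21, 4, 15, 2, 7, 25, 18, 22, 9, 27, 13, 5, 16, 20, 3, 24, 8, 26, 12, 19, 23, 11, 10]
rank  pair      lcp
   1  s[0:],s[14:]  2  'aa'
   2  s[14:],s[1:]  4  'aaba'
   3  s[1:],s[6:]  5  'aabab'
   4  s[6:],s[17:]  3  'aab'
   5  s[17:],s[21:]  5  'aabba'
   6  s[21:],s[4:]  1  'a'
   7  s[4:],s[15:]  5  'abaab'
   8  s[15:],s[2:]  3  'aba'
   9  s[2:],s[7:]  4  'abab'
  10  s[7:],s[25:]  2  'ab'
  11  s[25:],s[18:]  3  'abb'
  12  s[18:],s[22:]  4  'abba'
  13  s[22:],s[9:]  3  'abb'
  14  s[9:],s[27:]  0  ''
  15  s[27:],s[13:]  1  'b'
  16  s[13:],s[5:]  5  'baaba'
  17  s[5:],s[16:]  4  'baab'
  18  s[16:],s[20:]  6  'baabba'
  19  s[20:],s[3:]  2  'ba'
  20  s[3:],s[24:]  3  'bab'
  21  s[24:],s[8:]  4  'babb'
  22  s[8:],s[26:]  1  'b'
  23  s[26:],s[12:]  2  'bb'
  24  s[12:],s[19:]  5  'bbaab'
  25  s[19:],s[23:]  3  'bba'
  26  s[23:],s[11:]  2  'bb'
  27  s[11:],s[10:]  3  'bbb'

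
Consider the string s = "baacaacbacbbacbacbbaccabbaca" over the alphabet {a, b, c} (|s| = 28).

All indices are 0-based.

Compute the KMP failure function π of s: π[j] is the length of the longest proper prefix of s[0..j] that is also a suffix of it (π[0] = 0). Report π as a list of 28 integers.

π[0] = 0
j=1 s[j]='a': π[1]=0 (border '')
j=2 s[j]='a': π[2]=0 (border '')
j=3 s[j]='c': π[3]=0 (border '')
j=4 s[j]='a': π[4]=0 (border '')
j=5 s[j]='a': π[5]=0 (border '')
j=6 s[j]='c': π[6]=0 (border '')
j=7 s[j]='b': π[7]=1 (border 'b')
j=8 s[j]='a': π[8]=2 (border 'ba')
j=9 s[j]='c': k: 2→0; π[9]=0 (border '')
j=10 s[j]='b': π[10]=1 (border 'b')
j=11 s[j]='b': k: 1→0; π[11]=1 (border 'b')
j=12 s[j]='a': π[12]=2 (border 'ba')
j=13 s[j]='c': k: 2→0; π[13]=0 (border '')
j=14 s[j]='b': π[14]=1 (border 'b')
j=15 s[j]='a': π[15]=2 (border 'ba')
j=16 s[j]='c': k: 2→0; π[16]=0 (border '')
j=17 s[j]='b': π[17]=1 (border 'b')
j=18 s[j]='b': k: 1→0; π[18]=1 (border 'b')
j=19 s[j]='a': π[19]=2 (border 'ba')
j=20 s[j]='c': k: 2→0; π[20]=0 (border '')
j=21 s[j]='c': π[21]=0 (border '')
j=22 s[j]='a': π[22]=0 (border '')
j=23 s[j]='b': π[23]=1 (border 'b')
j=24 s[j]='b': k: 1→0; π[24]=1 (border 'b')
j=25 s[j]='a': π[25]=2 (border 'ba')
j=26 s[j]='c': k: 2→0; π[26]=0 (border '')
j=27 s[j]='a': π[27]=0 (border '')

[0, 0, 0, 0, 0, 0, 0, 1, 2, 0, 1, 1, 2, 0, 1, 2, 0, 1, 1, 2, 0, 0, 0, 1, 1, 2, 0, 0]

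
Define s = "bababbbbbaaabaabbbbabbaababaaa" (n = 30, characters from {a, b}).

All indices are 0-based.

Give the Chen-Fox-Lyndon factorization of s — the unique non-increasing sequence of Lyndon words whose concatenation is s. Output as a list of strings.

emit factor 1: 'b' (i=0, period=1)
emit factor 2: 'ababbbbb' (i=1, period=8)
emit factor 3: 'aaabaabbbbabbaabab' (i=9, period=18)
emit factor 4: 'a' (i=27, period=1)
emit factor 5: 'a' (i=28, period=1)
emit factor 6: 'a' (i=29, period=1)

["b", "ababbbbb", "aaabaabbbbabbaabab", "a", "a", "a"]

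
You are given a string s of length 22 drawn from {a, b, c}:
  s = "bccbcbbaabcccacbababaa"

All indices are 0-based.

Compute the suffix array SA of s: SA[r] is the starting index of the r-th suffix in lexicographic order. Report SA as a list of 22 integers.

sorted suffixes:
  #0 SA[0]=21  'a'
  #1 SA[1]=20  'aa'
  #2 SA[2]=7  'aabcccacbababaa'
  #3 SA[3]=18  'abaa'
  #4 SA[4]=16  'ababaa'
  #5 SA[5]=8  'abcccacbababaa'
  #6 SA[6]=13  'acbababaa'
  #7 SA[7]=19  'baa'
  #8 SA[8]=6  'baabcccacbababaa'
  #9 SA[9]=17  'babaa'
  #10 SA[10]=15  'bababaa'
  #11 SA[11]=5  'bbaabcccacbababaa'
  #12 SA[12]=3  'bcbbaabcccacbababaa'
  #13 SA[13]=0  'bccbcbbaabcccacbababaa'
  #14 SA[14]=9  'bcccacbababaa'
  #15 SA[15]=12  'cacbababaa'
  #16 SA[16]=14  'cbababaa'
  #17 SA[17]=4  'cbbaabcccacbababaa'
  #18 SA[18]=2  'cbcbbaabcccacbababaa'
  #19 SA[19]=11  'ccacbababaa'
  #20 SA[20]=1  'ccbcbbaabcccacbababaa'
  #21 SA[21]=10  'cccacbababaa'

[21, 20, 7, 18, 16, 8, 13, 19, 6, 17, 15, 5, 3, 0, 9, 12, 14, 4, 2, 11, 1, 10]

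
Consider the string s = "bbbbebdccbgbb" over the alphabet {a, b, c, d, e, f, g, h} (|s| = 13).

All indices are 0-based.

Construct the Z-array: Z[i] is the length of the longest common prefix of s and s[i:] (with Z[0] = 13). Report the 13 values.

[13, 3, 2, 1, 0, 1, 0, 0, 0, 1, 0, 2, 1]

Z[0]=13
i=1: outside box; Z[1]=3 grow→box=[1,4)
i=2: min(r-i=2, Z[1]=3)=2; Z[2]=2
i=3: min(r-i=1, Z[2]=2)=1; Z[3]=1
i=4: outside box; Z[4]=0
i=5: outside box; Z[5]=1 grow→box=[5,6)
i=6: outside box; Z[6]=0
i=7: outside box; Z[7]=0
i=8: outside box; Z[8]=0
i=9: outside box; Z[9]=1 grow→box=[9,10)
i=10: outside box; Z[10]=0
i=11: outside box; Z[11]=2 grow→box=[11,13)
i=12: min(r-i=1, Z[1]=3)=1; Z[12]=1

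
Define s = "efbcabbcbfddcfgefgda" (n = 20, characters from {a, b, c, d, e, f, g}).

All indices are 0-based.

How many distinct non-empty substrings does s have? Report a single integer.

sorted suffixes:
  #0 SA[0]=19  'a'
  #1 SA[1]=4  'abbcbfddcfgefgda'
  #2 SA[2]=5  'bbcbfddcfgefgda'
  #3 SA[3]=2  'bcabbcbfddcfgefgda'
  #4 SA[4]=6  'bcbfddcfgefgda'
  #5 SA[5]=8  'bfddcfgefgda'
  #6 SA[6]=3  'cabbcbfddcfgefgda'
  #7 SA[7]=7  'cbfddcfgefgda'
  #8 SA[8]=12  'cfgefgda'
  #9 SA[9]=18  'da'
  #10 SA[10]=11  'dcfgefgda'
  #11 SA[11]=10  'ddcfgefgda'
  #12 SA[12]=0  'efbcabbcbfddcfgefgda'
  #13 SA[13]=15  'efgda'
  #14 SA[14]=1  'fbcabbcbfddcfgefgda'
  #15 SA[15]=9  'fddcfgefgda'
  #16 SA[16]=16  'fgda'
  #17 SA[17]=13  'fgefgda'
  #18 SA[18]=17  'gda'
  #19 SA[19]=14  'gefgda'

SA = [19, 4, 5, 2, 6, 8, 3, 7, 12, 18, 11, 10, 0, 15, 1, 9, 16, 13, 17, 14]
rank  pair      lcp
   1  s[19:],s[4:]  1  'a'
   2  s[4:],s[5:]  0  ''
   3  s[5:],s[2:]  1  'b'
   4  s[2:],s[6:]  2  'bc'
   5  s[6:],s[8:]  1  'b'
   6  s[8:],s[3:]  0  ''
   7  s[3:],s[7:]  1  'c'
   8  s[7:],s[12:]  1  'c'
   9  s[12:],s[18:]  0  ''
  10  s[18:],s[11:]  1  'd'
  11  s[11:],s[10:]  1  'd'
  12  s[10:],s[0:]  0  ''
  13  s[0:],s[15:]  2  'ef'
  14  s[15:],s[1:]  0  ''
  15  s[1:],s[9:]  1  'f'
  16  s[9:],s[16:]  1  'f'
  17  s[16:],s[13:]  2  'fg'
  18  s[13:],s[17:]  0  ''
  19  s[17:],s[14:]  1  'g'

n(n+1)/2 = 20·21/2 = 210
Σ LCP = 0 + 1 + 0 + 1 + 2 + 1 + 0 + 1 + 1 + 0 + 1 + 1 + 0 + 2 + 0 + 1 + 1 + 2 + 0 + 1 = 16
distinct = 210 − 16 = 194

194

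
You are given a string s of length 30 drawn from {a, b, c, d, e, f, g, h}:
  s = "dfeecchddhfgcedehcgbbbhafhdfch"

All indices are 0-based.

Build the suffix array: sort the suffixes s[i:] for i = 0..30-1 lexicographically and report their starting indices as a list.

[23, 19, 20, 21, 4, 12, 17, 28, 5, 7, 14, 26, 0, 8, 3, 13, 2, 15, 27, 1, 10, 24, 18, 11, 29, 22, 16, 6, 25, 9]

rank | idx | suffix
   0 |  23 | afhdfch
   1 |  19 | bbbhafhdfch
   2 |  20 | bbhafhdfch
   3 |  21 | bhafhdfch
   4 |   4 | cchddhfgcedehcgbbbhafhdfch
   5 |  12 | cedehcgbbbhafhdfch
   6 |  17 | cgbbbhafhdfch
   7 |  28 | ch
   8 |   5 | chddhfgcedehcgbbbhafhdfch
   9 |   7 | ddhfgcedehcgbbbhafhdfch
  10 |  14 | dehcgbbbhafhdfch
  11 |  26 | dfch
  12 |   0 | dfeecchddhfgcedehcgbbbhafhdfch
  13 |   8 | dhfgcedehcgbbbhafhdfch
  14 |   3 | ecchddhfgcedehcgbbbhafhdfch
  15 |  13 | edehcgbbbhafhdfch
  16 |   2 | eecchddhfgcedehcgbbbhafhdfch
  17 |  15 | ehcgbbbhafhdfch
  18 |  27 | fch
  19 |   1 | feecchddhfgcedehcgbbbhafhdfch
  20 |  10 | fgcedehcgbbbhafhdfch
  21 |  24 | fhdfch
  22 |  18 | gbbbhafhdfch
  23 |  11 | gcedehcgbbbhafhdfch
  24 |  29 | h
  25 |  22 | hafhdfch
  26 |  16 | hcgbbbhafhdfch
  27 |   6 | hddhfgcedehcgbbbhafhdfch
  28 |  25 | hdfch
  29 |   9 | hfgcedehcgbbbhafhdfch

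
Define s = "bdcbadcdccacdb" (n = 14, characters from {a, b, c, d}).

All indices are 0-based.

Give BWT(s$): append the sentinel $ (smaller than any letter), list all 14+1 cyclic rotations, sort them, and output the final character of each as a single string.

bcbdc$cddadcbca

rank  rotation         last
    0  $bdcbadcdccacdb  b
    1  acdb$bdcbadcdcc  c
    2  adcdccacdb$bdcb  b
    3  b$bdcbadcdccacd  d
    4  badcdccacdb$bdc  c
    5  bdcbadcdccacdb$  $
    6  cacdb$bdcbadcdc  c
    7  cbadcdccacdb$bd  d
    8  ccacdb$bdcbadcd  d
    9  cdb$bdcbadcdcca  a
   10  cdccacdb$bdcbad  d
   11  db$bdcbadcdccac  c
   12  dcbadcdccacdb$b  b
   13  dccacdb$bdcbadc  c
   14  dcdccacdb$bdcba  a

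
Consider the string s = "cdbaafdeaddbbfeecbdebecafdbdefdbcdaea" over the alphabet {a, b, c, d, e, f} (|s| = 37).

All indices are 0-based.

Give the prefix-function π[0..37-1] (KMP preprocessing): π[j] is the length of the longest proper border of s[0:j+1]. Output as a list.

π[0] = 0
j=1 s[j]='d': π[1]=0 (border '')
j=2 s[j]='b': π[2]=0 (border '')
j=3 s[j]='a': π[3]=0 (border '')
j=4 s[j]='a': π[4]=0 (border '')
j=5 s[j]='f': π[5]=0 (border '')
j=6 s[j]='d': π[6]=0 (border '')
j=7 s[j]='e': π[7]=0 (border '')
j=8 s[j]='a': π[8]=0 (border '')
j=9 s[j]='d': π[9]=0 (border '')
j=10 s[j]='d': π[10]=0 (border '')
j=11 s[j]='b': π[11]=0 (border '')
j=12 s[j]='b': π[12]=0 (border '')
j=13 s[j]='f': π[13]=0 (border '')
j=14 s[j]='e': π[14]=0 (border '')
j=15 s[j]='e': π[15]=0 (border '')
j=16 s[j]='c': π[16]=1 (border 'c')
j=17 s[j]='b': k: 1→0; π[17]=0 (border '')
j=18 s[j]='d': π[18]=0 (border '')
j=19 s[j]='e': π[19]=0 (border '')
j=20 s[j]='b': π[20]=0 (border '')
j=21 s[j]='e': π[21]=0 (border '')
j=22 s[j]='c': π[22]=1 (border 'c')
j=23 s[j]='a': k: 1→0; π[23]=0 (border '')
j=24 s[j]='f': π[24]=0 (border '')
j=25 s[j]='d': π[25]=0 (border '')
j=26 s[j]='b': π[26]=0 (border '')
j=27 s[j]='d': π[27]=0 (border '')
j=28 s[j]='e': π[28]=0 (border '')
j=29 s[j]='f': π[29]=0 (border '')
j=30 s[j]='d': π[30]=0 (border '')
j=31 s[j]='b': π[31]=0 (border '')
j=32 s[j]='c': π[32]=1 (border 'c')
j=33 s[j]='d': π[33]=2 (border 'cd')
j=34 s[j]='a': k: 2→0; π[34]=0 (border '')
j=35 s[j]='e': π[35]=0 (border '')
j=36 s[j]='a': π[36]=0 (border '')

[0, 0, 0, 0, 0, 0, 0, 0, 0, 0, 0, 0, 0, 0, 0, 0, 1, 0, 0, 0, 0, 0, 1, 0, 0, 0, 0, 0, 0, 0, 0, 0, 1, 2, 0, 0, 0]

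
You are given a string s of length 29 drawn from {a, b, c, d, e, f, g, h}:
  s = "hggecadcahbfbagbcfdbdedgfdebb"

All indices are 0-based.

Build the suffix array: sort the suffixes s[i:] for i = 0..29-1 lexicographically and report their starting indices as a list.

rank | idx | suffix
   0 |   5 | adcahbfbagbcfdbdedgfdebb
   1 |  13 | agbcfdbdedgfdebb
   2 |   8 | ahbfbagbcfdbdedgfdebb
   3 |  28 | b
   4 |  12 | bagbcfdbdedgfdebb
   5 |  27 | bb
   6 |  15 | bcfdbdedgfdebb
   7 |  19 | bdedgfdebb
   8 |  10 | bfbagbcfdbdedgfdebb
   9 |   4 | cadcahbfbagbcfdbdedgfdebb
  10 |   7 | cahbfbagbcfdbdedgfdebb
  11 |  16 | cfdbdedgfdebb
  12 |  18 | dbdedgfdebb
  13 |   6 | dcahbfbagbcfdbdedgfdebb
  14 |  25 | debb
  15 |  20 | dedgfdebb
  16 |  22 | dgfdebb
  17 |  26 | ebb
  18 |   3 | ecadcahbfbagbcfdbdedgfdebb
  19 |  21 | edgfdebb
  20 |  11 | fbagbcfdbdedgfdebb
  21 |  17 | fdbdedgfdebb
  22 |  24 | fdebb
  23 |  14 | gbcfdbdedgfdebb
  24 |   2 | gecadcahbfbagbcfdbdedgfdebb
  25 |  23 | gfdebb
  26 |   1 | ggecadcahbfbagbcfdbdedgfdebb
  27 |   9 | hbfbagbcfdbdedgfdebb
  28 |   0 | hggecadcahbfbagbcfdbdedgfdebb

[5, 13, 8, 28, 12, 27, 15, 19, 10, 4, 7, 16, 18, 6, 25, 20, 22, 26, 3, 21, 11, 17, 24, 14, 2, 23, 1, 9, 0]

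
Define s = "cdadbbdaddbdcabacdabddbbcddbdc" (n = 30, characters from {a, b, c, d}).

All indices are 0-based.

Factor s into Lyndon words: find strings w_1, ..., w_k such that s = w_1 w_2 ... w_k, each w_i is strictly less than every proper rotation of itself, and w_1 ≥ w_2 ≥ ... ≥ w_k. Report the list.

emit factor 1: 'cd' (i=0, period=2)
emit factor 2: 'adbbdaddbdc' (i=2, period=11)
emit factor 3: 'abacdabddbbcddbdc' (i=13, period=17)

["cd", "adbbdaddbdc", "abacdabddbbcddbdc"]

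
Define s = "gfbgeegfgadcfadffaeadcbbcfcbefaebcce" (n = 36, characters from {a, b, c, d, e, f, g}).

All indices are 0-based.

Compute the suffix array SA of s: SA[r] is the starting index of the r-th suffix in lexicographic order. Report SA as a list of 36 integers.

[19, 9, 13, 17, 30, 22, 32, 23, 27, 2, 21, 26, 33, 34, 11, 24, 20, 10, 14, 35, 18, 31, 4, 28, 5, 12, 16, 29, 1, 25, 15, 7, 8, 3, 0, 6]

rank→(start, suffix):
  0 → (19, 'adcbbcfcbefaebcce')
  1 → (9, 'adcfadffaeadcbbcfcbefaebcce')
  2 → (13, 'adffaeadcbbcfcbefaebcce')
  3 → (17, 'aeadcbbcfcbefaebcce')
  4 → (30, 'aebcce')
  5 → (22, 'bbcfcbefaebcce')
  6 → (32, 'bcce')
  7 → (23, 'bcfcbefaebcce')
  8 → (27, 'befaebcce')
  9 → (2, 'bgeegfgadcfadffaeadcbbcfcbefaebcce')
  10 → (21, 'cbbcfcbefaebcce')
  11 → (26, 'cbefaebcce')
  12 → (33, 'cce')
  13 → (34, 'ce')
  14 → (11, 'cfadffaeadcbbcfcbefaebcce')
  15 → (24, 'cfcbefaebcce')
  16 → (20, 'dcbbcfcbefaebcce')
  17 → (10, 'dcfadffaeadcbbcfcbefaebcce')
  18 → (14, 'dffaeadcbbcfcbefaebcce')
  19 → (35, 'e')
  20 → (18, 'eadcbbcfcbefaebcce')
  21 → (31, 'ebcce')
  22 → (4, 'eegfgadcfadffaeadcbbcfcbefaebcce')
  23 → (28, 'efaebcce')
  24 → (5, 'egfgadcfadffaeadcbbcfcbefaebcce')
  25 → (12, 'fadffaeadcbbcfcbefaebcce')
  26 → (16, 'faeadcbbcfcbefaebcce')
  27 → (29, 'faebcce')
  28 → (1, 'fbgeegfgadcfadffaeadcbbcfcbefaebcce')
  29 → (25, 'fcbefaebcce')
  30 → (15, 'ffaeadcbbcfcbefaebcce')
  31 → (7, 'fgadcfadffaeadcbbcfcbefaebcce')
  32 → (8, 'gadcfadffaeadcbbcfcbefaebcce')
  33 → (3, 'geegfgadcfadffaeadcbbcfcbefaebcce')
  34 → (0, 'gfbgeegfgadcfadffaeadcbbcfcbefaebcce')
  35 → (6, 'gfgadcfadffaeadcbbcfcbefaebcce')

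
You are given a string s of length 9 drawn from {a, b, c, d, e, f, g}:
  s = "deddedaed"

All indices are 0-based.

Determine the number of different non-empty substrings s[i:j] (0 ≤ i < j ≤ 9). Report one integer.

35

rank | idx | suffix
   0 |   6 | aed
   1 |   8 | d
   2 |   5 | daed
   3 |   2 | ddedaed
   4 |   3 | dedaed
   5 |   0 | deddedaed
   6 |   7 | ed
   7 |   4 | edaed
   8 |   1 | eddedaed

SA = [6, 8, 5, 2, 3, 0, 7, 4, 1]
rank  pair      lcp
   1  s[6:],s[8:]  0  ''
   2  s[8:],s[5:]  1  'd'
   3  s[5:],s[2:]  1  'd'
   4  s[2:],s[3:]  1  'd'
   5  s[3:],s[0:]  3  'ded'
   6  s[0:],s[7:]  0  ''
   7  s[7:],s[4:]  2  'ed'
   8  s[4:],s[1:]  2  'ed'

n(n+1)/2 = 9·10/2 = 45
Σ LCP = 0 + 0 + 1 + 1 + 1 + 3 + 0 + 2 + 2 = 10
distinct = 45 − 10 = 35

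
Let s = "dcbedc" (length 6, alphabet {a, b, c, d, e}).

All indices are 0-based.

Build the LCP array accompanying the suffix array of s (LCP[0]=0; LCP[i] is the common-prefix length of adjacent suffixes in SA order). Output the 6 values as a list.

[0, 0, 1, 0, 2, 0]

sorted suffixes:
  #0 SA[0]=2  'bedc'
  #1 SA[1]=5  'c'
  #2 SA[2]=1  'cbedc'
  #3 SA[3]=4  'dc'
  #4 SA[4]=0  'dcbedc'
  #5 SA[5]=3  'edc'

SA = [2, 5, 1, 4, 0, 3]
rank  pair      lcp
   1  s[2:],s[5:]  0  ''
   2  s[5:],s[1:]  1  'c'
   3  s[1:],s[4:]  0  ''
   4  s[4:],s[0:]  2  'dc'
   5  s[0:],s[3:]  0  ''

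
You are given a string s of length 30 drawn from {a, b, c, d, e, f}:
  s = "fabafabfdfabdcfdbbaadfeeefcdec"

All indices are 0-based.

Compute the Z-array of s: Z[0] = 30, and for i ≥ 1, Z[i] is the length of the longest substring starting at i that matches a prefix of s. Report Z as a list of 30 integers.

[30, 0, 0, 0, 3, 0, 0, 1, 0, 3, 0, 0, 0, 0, 1, 0, 0, 0, 0, 0, 0, 1, 0, 0, 0, 1, 0, 0, 0, 0]

Z[0]=30
i=1: fresh scan; Z[1]=0
i=2: fresh scan; Z[2]=0
i=3: fresh scan; Z[3]=0
i=4: fresh scan; Z[4]=3 scan→box=[4,7)
i=5: min(r-i=2, Z[1]=0)=0; Z[5]=0
i=6: min(r-i=1, Z[2]=0)=0; Z[6]=0
i=7: fresh scan; Z[7]=1 scan→box=[7,8)
i=8: fresh scan; Z[8]=0
i=9: fresh scan; Z[9]=3 scan→box=[9,12)
i=10: min(r-i=2, Z[1]=0)=0; Z[10]=0
i=11: min(r-i=1, Z[2]=0)=0; Z[11]=0
i=12: fresh scan; Z[12]=0
i=13: fresh scan; Z[13]=0
i=14: fresh scan; Z[14]=1 scan→box=[14,15)
i=15: fresh scan; Z[15]=0
i=16: fresh scan; Z[16]=0
i=17: fresh scan; Z[17]=0
i=18: fresh scan; Z[18]=0
i=19: fresh scan; Z[19]=0
i=20: fresh scan; Z[20]=0
i=21: fresh scan; Z[21]=1 scan→box=[21,22)
i=22: fresh scan; Z[22]=0
i=23: fresh scan; Z[23]=0
i=24: fresh scan; Z[24]=0
i=25: fresh scan; Z[25]=1 scan→box=[25,26)
i=26: fresh scan; Z[26]=0
i=27: fresh scan; Z[27]=0
i=28: fresh scan; Z[28]=0
i=29: fresh scan; Z[29]=0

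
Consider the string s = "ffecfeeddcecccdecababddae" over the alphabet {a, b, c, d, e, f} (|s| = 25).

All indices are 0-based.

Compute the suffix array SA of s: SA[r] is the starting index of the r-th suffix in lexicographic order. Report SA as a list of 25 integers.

rank→(start, suffix):
  0 → (17, 'ababddae')
  1 → (19, 'abddae')
  2 → (23, 'ae')
  3 → (18, 'babddae')
  4 → (20, 'bddae')
  5 → (16, 'cababddae')
  6 → (11, 'cccdecababddae')
  7 → (12, 'ccdecababddae')
  8 → (13, 'cdecababddae')
  9 → (9, 'cecccdecababddae')
  10 → (3, 'cfeeddcecccdecababddae')
  11 → (22, 'dae')
  12 → (8, 'dcecccdecababddae')
  13 → (21, 'ddae')
  14 → (7, 'ddcecccdecababddae')
  15 → (14, 'decababddae')
  16 → (24, 'e')
  17 → (15, 'ecababddae')
  18 → (10, 'ecccdecababddae')
  19 → (2, 'ecfeeddcecccdecababddae')
  20 → (6, 'eddcecccdecababddae')
  21 → (5, 'eeddcecccdecababddae')
  22 → (1, 'fecfeeddcecccdecababddae')
  23 → (4, 'feeddcecccdecababddae')
  24 → (0, 'ffecfeeddcecccdecababddae')

[17, 19, 23, 18, 20, 16, 11, 12, 13, 9, 3, 22, 8, 21, 7, 14, 24, 15, 10, 2, 6, 5, 1, 4, 0]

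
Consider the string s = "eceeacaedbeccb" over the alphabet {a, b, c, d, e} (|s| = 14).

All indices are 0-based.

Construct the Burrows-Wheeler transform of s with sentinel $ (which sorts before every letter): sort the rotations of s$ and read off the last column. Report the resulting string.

beccdaceeeeb$ac

rank  rotation         last
    0  $eceeacaedbeccb  b
    1  acaedbeccb$ecee  e
    2  aedbeccb$eceeac  c
    3  b$eceeacaedbecc  c
    4  beccb$eceeacaed  d
    5  caedbeccb$eceea  a
    6  cb$eceeacaedbec  c
    7  ccb$eceeacaedbe  e
    8  ceeacaedbeccb$e  e
    9  dbeccb$eceeacae  e
   10  eacaedbeccb$ece  e
   11  eccb$eceeacaedb  b
   12  eceeacaedbeccb$  $
   13  edbeccb$eceeaca  a
   14  eeacaedbeccb$ec  c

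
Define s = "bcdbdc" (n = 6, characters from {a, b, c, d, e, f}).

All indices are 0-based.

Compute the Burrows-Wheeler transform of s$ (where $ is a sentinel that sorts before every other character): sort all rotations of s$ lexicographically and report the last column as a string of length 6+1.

c$ddbcb

rank  rotation last
    0  $bcdbdc  c
    1  bcdbdc$  $
    2  bdc$bcd  d
    3  c$bcdbd  d
    4  cdbdc$b  b
    5  dbdc$bc  c
    6  dc$bcdb  b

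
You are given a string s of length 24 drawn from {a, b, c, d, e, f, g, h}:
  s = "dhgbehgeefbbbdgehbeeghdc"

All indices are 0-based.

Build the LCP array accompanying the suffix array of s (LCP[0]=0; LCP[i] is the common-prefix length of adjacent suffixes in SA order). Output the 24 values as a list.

sorted suffixes:
  #0 SA[0]=10  'bbbdgehbeeghdc'
  #1 SA[1]=11  'bbdgehbeeghdc'
  #2 SA[2]=12  'bdgehbeeghdc'
  #3 SA[3]=17  'beeghdc'
  #4 SA[4]=3  'behgeefbbbdgehbeeghdc'
  #5 SA[5]=23  'c'
  #6 SA[6]=22  'dc'
  #7 SA[7]=13  'dgehbeeghdc'
  #8 SA[8]=0  'dhgbehgeefbbbdgehbeeghdc'
  #9 SA[9]=7  'eefbbbdgehbeeghdc'
  #10 SA[10]=18  'eeghdc'
  #11 SA[11]=8  'efbbbdgehbeeghdc'
  #12 SA[12]=19  'eghdc'
  #13 SA[13]=15  'ehbeeghdc'
  #14 SA[14]=4  'ehgeefbbbdgehbeeghdc'
  #15 SA[15]=9  'fbbbdgehbeeghdc'
  #16 SA[16]=2  'gbehgeefbbbdgehbeeghdc'
  #17 SA[17]=6  'geefbbbdgehbeeghdc'
  #18 SA[18]=14  'gehbeeghdc'
  #19 SA[19]=20  'ghdc'
  #20 SA[20]=16  'hbeeghdc'
  #21 SA[21]=21  'hdc'
  #22 SA[22]=1  'hgbehgeefbbbdgehbeeghdc'
  #23 SA[23]=5  'hgeefbbbdgehbeeghdc'

SA = [10, 11, 12, 17, 3, 23, 22, 13, 0, 7, 18, 8, 19, 15, 4, 9, 2, 6, 14, 20, 16, 21, 1, 5]
[i] adj suffixes → lcp
  [1] 10/11 → 2 ('bb')
  [2] 11/12 → 1 ('b')
  [3] 12/17 → 1 ('b')
  [4] 17/3 → 2 ('be')
  [5] 3/23 → 0 ('')
  [6] 23/22 → 0 ('')
  [7] 22/13 → 1 ('d')
  [8] 13/0 → 1 ('d')
  [9] 0/7 → 0 ('')
  [10] 7/18 → 2 ('ee')
  [11] 18/8 → 1 ('e')
  [12] 8/19 → 1 ('e')
  [13] 19/15 → 1 ('e')
  [14] 15/4 → 2 ('eh')
  [15] 4/9 → 0 ('')
  [16] 9/2 → 0 ('')
  [17] 2/6 → 1 ('g')
  [18] 6/14 → 2 ('ge')
  [19] 14/20 → 1 ('g')
  [20] 20/16 → 0 ('')
  [21] 16/21 → 1 ('h')
  [22] 21/1 → 1 ('h')
  [23] 1/5 → 2 ('hg')

[0, 2, 1, 1, 2, 0, 0, 1, 1, 0, 2, 1, 1, 1, 2, 0, 0, 1, 2, 1, 0, 1, 1, 2]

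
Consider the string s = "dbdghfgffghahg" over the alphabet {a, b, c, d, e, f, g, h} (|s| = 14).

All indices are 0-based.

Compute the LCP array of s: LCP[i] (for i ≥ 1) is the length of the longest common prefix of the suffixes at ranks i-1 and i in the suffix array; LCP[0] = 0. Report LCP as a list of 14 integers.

[0, 0, 0, 1, 0, 1, 2, 0, 1, 1, 2, 0, 1, 1]

sorted suffixes:
  #0 SA[0]=11  'ahg'
  #1 SA[1]=1  'bdghfgffghahg'
  #2 SA[2]=0  'dbdghfgffghahg'
  #3 SA[3]=2  'dghfgffghahg'
  #4 SA[4]=7  'ffghahg'
  #5 SA[5]=5  'fgffghahg'
  #6 SA[6]=8  'fghahg'
  #7 SA[7]=13  'g'
  #8 SA[8]=6  'gffghahg'
  #9 SA[9]=9  'ghahg'
  #10 SA[10]=3  'ghfgffghahg'
  #11 SA[11]=10  'hahg'
  #12 SA[12]=4  'hfgffghahg'
  #13 SA[13]=12  'hg'

SA = [11, 1, 0, 2, 7, 5, 8, 13, 6, 9, 3, 10, 4, 12]
i: (SA[i-1],SA[i]) lcp shared
  1: (11,1) 0 ''
  2: (1,0) 0 ''
  3: (0,2) 1 'd'
  4: (2,7) 0 ''
  5: (7,5) 1 'f'
  6: (5,8) 2 'fg'
  7: (8,13) 0 ''
  8: (13,6) 1 'g'
  9: (6,9) 1 'g'
  10: (9,3) 2 'gh'
  11: (3,10) 0 ''
  12: (10,4) 1 'h'
  13: (4,12) 1 'h'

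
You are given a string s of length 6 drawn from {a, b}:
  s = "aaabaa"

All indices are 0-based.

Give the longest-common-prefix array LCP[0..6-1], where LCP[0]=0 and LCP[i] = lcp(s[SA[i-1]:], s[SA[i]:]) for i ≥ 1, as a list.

sorted suffixes:
  #0 SA[0]=5  'a'
  #1 SA[1]=4  'aa'
  #2 SA[2]=0  'aaabaa'
  #3 SA[3]=1  'aabaa'
  #4 SA[4]=2  'abaa'
  #5 SA[5]=3  'baa'

SA = [5, 4, 0, 1, 2, 3]
rank  pair      lcp
   1  s[5:],s[4:]  1  'a'
   2  s[4:],s[0:]  2  'aa'
   3  s[0:],s[1:]  2  'aa'
   4  s[1:],s[2:]  1  'a'
   5  s[2:],s[3:]  0  ''

[0, 1, 2, 2, 1, 0]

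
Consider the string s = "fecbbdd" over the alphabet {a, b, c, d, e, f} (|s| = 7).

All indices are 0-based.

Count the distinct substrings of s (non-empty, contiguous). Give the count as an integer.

26

rank→(start, suffix):
  0 → (3, 'bbdd')
  1 → (4, 'bdd')
  2 → (2, 'cbbdd')
  3 → (6, 'd')
  4 → (5, 'dd')
  5 → (1, 'ecbbdd')
  6 → (0, 'fecbbdd')

SA = [3, 4, 2, 6, 5, 1, 0]
[i] adj suffixes → lcp
  [1] 3/4 → 1 ('b')
  [2] 4/2 → 0 ('')
  [3] 2/6 → 0 ('')
  [4] 6/5 → 1 ('d')
  [5] 5/1 → 0 ('')
  [6] 1/0 → 0 ('')

n(n+1)/2 = 7·8/2 = 28
Σ LCP = 0 + 1 + 0 + 0 + 1 + 0 + 0 = 2
distinct = 28 − 2 = 26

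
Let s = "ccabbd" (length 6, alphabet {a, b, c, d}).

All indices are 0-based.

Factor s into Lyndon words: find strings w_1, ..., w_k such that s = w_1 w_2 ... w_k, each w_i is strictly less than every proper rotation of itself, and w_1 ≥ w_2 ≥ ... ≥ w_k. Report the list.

emit factor 1: 'c' (i=0, period=1)
emit factor 2: 'c' (i=1, period=1)
emit factor 3: 'abbd' (i=2, period=4)

["c", "c", "abbd"]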